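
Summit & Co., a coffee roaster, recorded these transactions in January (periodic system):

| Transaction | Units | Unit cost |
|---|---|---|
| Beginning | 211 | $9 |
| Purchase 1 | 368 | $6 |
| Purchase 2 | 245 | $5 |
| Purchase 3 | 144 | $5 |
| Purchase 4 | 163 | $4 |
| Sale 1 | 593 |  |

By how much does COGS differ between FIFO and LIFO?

$1,334

FIFO COGS: 211 @ $9 + 368 @ $6 + 14 @ $5 = $4,177
LIFO COGS: 163 @ $4 + 144 @ $5 + 245 @ $5 + 41 @ $6 = $2,843
Difference = |$4,177 − $2,843| = $1,334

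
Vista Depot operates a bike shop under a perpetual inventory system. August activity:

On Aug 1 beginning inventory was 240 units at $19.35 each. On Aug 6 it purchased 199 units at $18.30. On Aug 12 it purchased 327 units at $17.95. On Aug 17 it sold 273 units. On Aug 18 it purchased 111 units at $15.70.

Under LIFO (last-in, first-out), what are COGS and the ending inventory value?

Aug 17, 273 sold [LIFO — newest first]: 273 @ $17.95 = $4,900.35
Ending inventory: 240 @ $19.35 + 199 @ $18.30 + 54 @ $17.95 + 111 @ $15.70 = $10,997.70

COGS = $4,900.35; ending inventory = $10,997.70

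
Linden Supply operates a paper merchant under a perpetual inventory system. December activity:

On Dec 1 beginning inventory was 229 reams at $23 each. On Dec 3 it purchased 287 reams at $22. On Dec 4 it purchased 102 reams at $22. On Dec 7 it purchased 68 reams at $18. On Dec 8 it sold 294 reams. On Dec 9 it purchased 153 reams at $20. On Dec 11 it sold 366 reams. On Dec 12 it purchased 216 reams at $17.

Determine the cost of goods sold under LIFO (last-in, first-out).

Dec 8, 294 sold [LIFO — newest first]: 68 @ $18 + 102 @ $22 + 124 @ $22 = $6,196
Dec 11, 366 sold [LIFO — newest first]: 153 @ $20 + 163 @ $22 + 50 @ $23 = $7,796
Total COGS = $6,196 + $7,796 = $13,992
Ending inventory: 179 @ $23 + 216 @ $17 = $7,789

COGS = $13,992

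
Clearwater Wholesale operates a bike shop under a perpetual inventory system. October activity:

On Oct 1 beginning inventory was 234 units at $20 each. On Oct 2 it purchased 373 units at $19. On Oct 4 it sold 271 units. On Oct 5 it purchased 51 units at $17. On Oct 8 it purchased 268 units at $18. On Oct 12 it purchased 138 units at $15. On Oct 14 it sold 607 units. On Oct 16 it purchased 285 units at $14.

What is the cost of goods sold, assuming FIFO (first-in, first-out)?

Oct 4, 271 sold [FIFO — oldest first]: 234 @ $20 + 37 @ $19 = $5,383
Oct 14, 607 sold [FIFO — oldest first]: 336 @ $19 + 51 @ $17 + 220 @ $18 = $11,211
Total COGS = $5,383 + $11,211 = $16,594
Ending inventory: 48 @ $18 + 138 @ $15 + 285 @ $14 = $6,924
Check: goods available $23,518 = COGS $16,594 + ending $6,924

COGS = $16,594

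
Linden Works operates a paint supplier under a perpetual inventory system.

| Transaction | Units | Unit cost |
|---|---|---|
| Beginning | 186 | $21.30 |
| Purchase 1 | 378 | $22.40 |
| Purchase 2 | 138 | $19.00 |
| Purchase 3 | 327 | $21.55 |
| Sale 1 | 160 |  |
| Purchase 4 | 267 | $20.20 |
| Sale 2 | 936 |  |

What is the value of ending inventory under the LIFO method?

Ending inventory = $4,275.40

Sale 1 (160) [LIFO — newest first]: 160 @ $21.55 = $3,448.00
Sale 2 (936) [LIFO — newest first]: 267 @ $20.20 + 167 @ $21.55 + 138 @ $19.00 + 364 @ $22.40 = $19,767.85
Total COGS = $3,448.00 + $19,767.85 = $23,215.85
Ending inventory: 186 @ $21.30 + 14 @ $22.40 = $4,275.40
Check: goods available $27,491.25 = COGS $23,215.85 + ending $4,275.40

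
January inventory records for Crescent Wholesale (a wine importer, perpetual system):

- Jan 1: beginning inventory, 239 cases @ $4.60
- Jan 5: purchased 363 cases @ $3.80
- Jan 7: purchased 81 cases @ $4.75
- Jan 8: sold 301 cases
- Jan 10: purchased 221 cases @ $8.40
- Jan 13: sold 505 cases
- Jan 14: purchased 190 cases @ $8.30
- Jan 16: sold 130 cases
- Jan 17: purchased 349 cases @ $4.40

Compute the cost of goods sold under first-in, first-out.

COGS = $4,985.55

Jan 8, 301 sold [FIFO — oldest first]: 239 @ $4.60 + 62 @ $3.80 = $1,335.00
Jan 13, 505 sold [FIFO — oldest first]: 301 @ $3.80 + 81 @ $4.75 + 123 @ $8.40 = $2,561.75
Jan 16, 130 sold [FIFO — oldest first]: 98 @ $8.40 + 32 @ $8.30 = $1,088.80
Total COGS = $1,335.00 + $2,561.75 + $1,088.80 = $4,985.55
Ending inventory: 158 @ $8.30 + 349 @ $4.40 = $2,847.00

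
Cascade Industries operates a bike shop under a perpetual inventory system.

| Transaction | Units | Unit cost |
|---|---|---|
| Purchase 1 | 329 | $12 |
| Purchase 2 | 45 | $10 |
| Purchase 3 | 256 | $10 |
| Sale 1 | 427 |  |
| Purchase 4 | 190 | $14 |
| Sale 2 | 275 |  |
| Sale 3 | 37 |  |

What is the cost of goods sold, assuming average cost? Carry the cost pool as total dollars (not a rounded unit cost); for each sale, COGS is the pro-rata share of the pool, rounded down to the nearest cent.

COGS = $8,607.65

After Purchase 1: 329 on hand, pool $3,948.00 (≈ $12.0000 each)
After Purchase 2: 374 on hand, pool $4,398.00 (≈ $11.7594 each)
After Purchase 3: 630 on hand, pool $6,958.00 (≈ $11.0444 each)
Sale 1, sell 427: 427/630 × $6,958.00 → $4,715.97
After Purchase 4: 393 on hand, pool $4,902.03 (≈ $12.4734 each)
Sale 2, sell 275: 275/393 × $4,902.03 → $3,430.17
Sale 3, sell 37: 37/118 × $1,471.86 → $461.51
Total COGS = $4,715.97 + $3,430.17 + $461.51 = $8,607.65
Ending inventory (cost pool remaining) = $1,010.35
Check: goods available $9,618.00 = COGS $8,607.65 + ending $1,010.35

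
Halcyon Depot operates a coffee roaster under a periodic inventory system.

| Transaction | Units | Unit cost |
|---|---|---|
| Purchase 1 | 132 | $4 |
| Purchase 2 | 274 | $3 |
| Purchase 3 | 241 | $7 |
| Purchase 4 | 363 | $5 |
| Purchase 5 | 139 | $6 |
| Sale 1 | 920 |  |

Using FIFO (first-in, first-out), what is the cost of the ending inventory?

Ending inventory = $1,284

Sale 1 (920) [FIFO — oldest first]: 132 @ $4 + 274 @ $3 + 241 @ $7 + 273 @ $5 = $4,402
Ending inventory: 90 @ $5 + 139 @ $6 = $1,284
Check: goods available $5,686 = COGS $4,402 + ending $1,284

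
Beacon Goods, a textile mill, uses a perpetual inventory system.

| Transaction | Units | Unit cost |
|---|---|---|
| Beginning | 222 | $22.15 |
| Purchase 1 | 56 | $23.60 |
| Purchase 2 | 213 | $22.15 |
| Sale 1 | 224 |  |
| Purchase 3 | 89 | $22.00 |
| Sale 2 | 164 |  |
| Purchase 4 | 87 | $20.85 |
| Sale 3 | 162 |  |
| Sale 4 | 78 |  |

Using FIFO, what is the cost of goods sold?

Sale 1 (224) [FIFO — oldest first]: 222 @ $22.15 + 2 @ $23.60 = $4,964.50
Sale 2 (164) [FIFO — oldest first]: 54 @ $23.60 + 110 @ $22.15 = $3,710.90
Sale 3 (162) [FIFO — oldest first]: 103 @ $22.15 + 59 @ $22.00 = $3,579.45
Sale 4 (78) [FIFO — oldest first]: 30 @ $22.00 + 48 @ $20.85 = $1,660.80
Total COGS = $4,964.50 + $3,710.90 + $3,579.45 + $1,660.80 = $13,915.65
Ending inventory: 39 @ $20.85 = $813.15
Check: goods available $14,728.80 = COGS $13,915.65 + ending $813.15

COGS = $13,915.65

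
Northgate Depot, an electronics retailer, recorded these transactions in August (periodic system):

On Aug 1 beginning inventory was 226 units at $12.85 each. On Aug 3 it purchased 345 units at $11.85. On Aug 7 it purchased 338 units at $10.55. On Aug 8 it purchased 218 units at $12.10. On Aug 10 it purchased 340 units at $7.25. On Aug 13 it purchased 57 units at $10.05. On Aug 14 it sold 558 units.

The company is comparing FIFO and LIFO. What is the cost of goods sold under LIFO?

COGS = $4,985.95

FIFO COGS: 226 @ $12.85 + 332 @ $11.85 = $6,838.30
LIFO COGS: 57 @ $10.05 + 340 @ $7.25 + 161 @ $12.10 = $4,985.95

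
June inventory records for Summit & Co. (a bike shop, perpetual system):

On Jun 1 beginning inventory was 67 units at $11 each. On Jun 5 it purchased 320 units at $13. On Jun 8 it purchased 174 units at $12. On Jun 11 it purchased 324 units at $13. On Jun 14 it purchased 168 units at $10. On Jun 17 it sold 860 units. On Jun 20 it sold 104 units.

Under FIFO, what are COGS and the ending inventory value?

COGS = $11,987; ending inventory = $890

Jun 17, 860 sold [FIFO — oldest first]: 67 @ $11 + 320 @ $13 + 174 @ $12 + 299 @ $13 = $10,872
Jun 20, 104 sold [FIFO — oldest first]: 25 @ $13 + 79 @ $10 = $1,115
Total COGS = $10,872 + $1,115 = $11,987
Ending inventory: 89 @ $10 = $890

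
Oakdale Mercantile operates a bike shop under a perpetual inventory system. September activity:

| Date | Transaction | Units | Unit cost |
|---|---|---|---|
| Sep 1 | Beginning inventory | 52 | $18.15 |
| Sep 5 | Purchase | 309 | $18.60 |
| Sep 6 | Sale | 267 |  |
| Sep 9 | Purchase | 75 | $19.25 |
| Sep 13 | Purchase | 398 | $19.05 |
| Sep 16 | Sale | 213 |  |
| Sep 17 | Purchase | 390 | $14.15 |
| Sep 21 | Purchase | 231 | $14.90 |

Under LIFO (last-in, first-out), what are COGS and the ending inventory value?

Sep 6, 267 sold [LIFO — newest first]: 267 @ $18.60 = $4,966.20
Sep 16, 213 sold [LIFO — newest first]: 213 @ $19.05 = $4,057.65
Total COGS = $4,966.20 + $4,057.65 = $9,023.85
Ending inventory: 52 @ $18.15 + 42 @ $18.60 + 75 @ $19.25 + 185 @ $19.05 + 390 @ $14.15 + 231 @ $14.90 = $15,653.40
Check: goods available $24,677.25 = COGS $9,023.85 + ending $15,653.40

COGS = $9,023.85; ending inventory = $15,653.40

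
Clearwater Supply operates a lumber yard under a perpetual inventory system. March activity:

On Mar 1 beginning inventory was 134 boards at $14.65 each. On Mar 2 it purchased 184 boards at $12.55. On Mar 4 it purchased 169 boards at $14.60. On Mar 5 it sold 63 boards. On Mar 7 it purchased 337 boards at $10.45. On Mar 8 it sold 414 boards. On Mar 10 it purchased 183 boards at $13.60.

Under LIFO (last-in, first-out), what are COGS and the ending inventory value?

COGS = $5,565.65; ending inventory = $7,184.50

Mar 5, 63 sold [LIFO — newest first]: 63 @ $14.60 = $919.80
Mar 8, 414 sold [LIFO — newest first]: 337 @ $10.45 + 77 @ $14.60 = $4,645.85
Total COGS = $919.80 + $4,645.85 = $5,565.65
Ending inventory: 134 @ $14.65 + 184 @ $12.55 + 29 @ $14.60 + 183 @ $13.60 = $7,184.50
Check: goods available $12,750.15 = COGS $5,565.65 + ending $7,184.50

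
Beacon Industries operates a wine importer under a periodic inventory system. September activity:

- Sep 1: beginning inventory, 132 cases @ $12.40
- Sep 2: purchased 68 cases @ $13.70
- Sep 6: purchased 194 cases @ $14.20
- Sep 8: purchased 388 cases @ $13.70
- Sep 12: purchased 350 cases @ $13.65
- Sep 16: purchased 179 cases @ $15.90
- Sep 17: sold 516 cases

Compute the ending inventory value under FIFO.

Ending inventory = $11,267.80

Sep 17, 516 sold [FIFO — oldest first]: 132 @ $12.40 + 68 @ $13.70 + 194 @ $14.20 + 122 @ $13.70 = $6,994.60
Ending inventory: 266 @ $13.70 + 350 @ $13.65 + 179 @ $15.90 = $11,267.80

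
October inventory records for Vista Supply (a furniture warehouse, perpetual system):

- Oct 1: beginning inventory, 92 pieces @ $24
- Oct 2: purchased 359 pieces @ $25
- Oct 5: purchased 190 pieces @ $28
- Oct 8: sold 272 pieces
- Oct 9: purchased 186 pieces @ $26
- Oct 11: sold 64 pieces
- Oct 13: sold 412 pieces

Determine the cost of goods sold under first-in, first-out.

COGS = $19,285

Oct 8, 272 sold [FIFO — oldest first]: 92 @ $24 + 180 @ $25 = $6,708
Oct 11, 64 sold [FIFO — oldest first]: 64 @ $25 = $1,600
Oct 13, 412 sold [FIFO — oldest first]: 115 @ $25 + 190 @ $28 + 107 @ $26 = $10,977
Total COGS = $6,708 + $1,600 + $10,977 = $19,285
Ending inventory: 79 @ $26 = $2,054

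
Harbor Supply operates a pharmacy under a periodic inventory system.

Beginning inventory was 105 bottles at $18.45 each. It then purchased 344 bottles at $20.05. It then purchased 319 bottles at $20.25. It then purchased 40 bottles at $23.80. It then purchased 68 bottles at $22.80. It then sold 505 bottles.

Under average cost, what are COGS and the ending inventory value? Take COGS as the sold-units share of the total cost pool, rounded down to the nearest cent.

Sale 1, sell 505: 505/876 × $17,796.60 → $10,259.45
Ending inventory (cost pool remaining) = $7,537.15
Check: goods available $17,796.60 = COGS $10,259.45 + ending $7,537.15

COGS = $10,259.45; ending inventory = $7,537.15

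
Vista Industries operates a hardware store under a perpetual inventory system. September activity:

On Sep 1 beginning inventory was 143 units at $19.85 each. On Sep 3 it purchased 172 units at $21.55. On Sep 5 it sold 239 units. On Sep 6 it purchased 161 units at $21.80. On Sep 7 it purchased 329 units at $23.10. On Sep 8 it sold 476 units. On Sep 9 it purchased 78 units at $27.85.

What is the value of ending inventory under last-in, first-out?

Sep 5, 239 sold [LIFO — newest first]: 172 @ $21.55 + 67 @ $19.85 = $5,036.55
Sep 8, 476 sold [LIFO — newest first]: 329 @ $23.10 + 147 @ $21.80 = $10,804.50
Total COGS = $5,036.55 + $10,804.50 = $15,841.05
Ending inventory: 76 @ $19.85 + 14 @ $21.80 + 78 @ $27.85 = $3,986.10
Check: goods available $19,827.15 = COGS $15,841.05 + ending $3,986.10

Ending inventory = $3,986.10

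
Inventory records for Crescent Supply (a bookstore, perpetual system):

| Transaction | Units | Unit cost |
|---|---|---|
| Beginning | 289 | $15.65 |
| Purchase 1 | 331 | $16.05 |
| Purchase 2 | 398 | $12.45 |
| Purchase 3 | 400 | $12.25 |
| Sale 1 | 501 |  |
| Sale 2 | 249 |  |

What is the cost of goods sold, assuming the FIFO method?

COGS = $11,453.90

Sale 1 (501) [FIFO — oldest first]: 289 @ $15.65 + 212 @ $16.05 = $7,925.45
Sale 2 (249) [FIFO — oldest first]: 119 @ $16.05 + 130 @ $12.45 = $3,528.45
Total COGS = $7,925.45 + $3,528.45 = $11,453.90
Ending inventory: 268 @ $12.45 + 400 @ $12.25 = $8,236.60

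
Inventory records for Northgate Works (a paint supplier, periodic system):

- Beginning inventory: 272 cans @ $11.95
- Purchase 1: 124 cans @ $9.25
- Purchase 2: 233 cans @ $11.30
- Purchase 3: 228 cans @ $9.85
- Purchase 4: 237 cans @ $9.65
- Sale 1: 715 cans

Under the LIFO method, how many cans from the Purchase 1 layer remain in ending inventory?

107

Sale 1 (715) [LIFO — newest first]: 237 @ $9.65 + 228 @ $9.85 + 233 @ $11.30 + 17 @ $9.25 = $7,323.00
Ending inventory: 272 @ $11.95 + 107 @ $9.25 = $4,240.15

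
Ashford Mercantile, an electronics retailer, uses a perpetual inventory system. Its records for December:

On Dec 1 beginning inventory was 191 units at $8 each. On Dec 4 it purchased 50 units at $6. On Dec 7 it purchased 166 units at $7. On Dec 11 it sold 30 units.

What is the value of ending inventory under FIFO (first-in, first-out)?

Dec 11, 30 sold [FIFO — oldest first]: 30 @ $8 = $240
Ending inventory: 161 @ $8 + 50 @ $6 + 166 @ $7 = $2,750

Ending inventory = $2,750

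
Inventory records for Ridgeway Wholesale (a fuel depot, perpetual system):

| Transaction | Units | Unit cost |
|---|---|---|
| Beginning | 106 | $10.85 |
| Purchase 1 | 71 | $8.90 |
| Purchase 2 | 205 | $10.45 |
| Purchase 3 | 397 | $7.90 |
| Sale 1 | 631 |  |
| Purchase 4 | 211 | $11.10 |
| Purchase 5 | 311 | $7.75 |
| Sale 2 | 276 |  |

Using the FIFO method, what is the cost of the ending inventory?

Sale 1 (631) [FIFO — oldest first]: 106 @ $10.85 + 71 @ $8.90 + 205 @ $10.45 + 249 @ $7.90 = $5,891.35
Sale 2 (276) [FIFO — oldest first]: 148 @ $7.90 + 128 @ $11.10 = $2,590.00
Total COGS = $5,891.35 + $2,590.00 = $8,481.35
Ending inventory: 83 @ $11.10 + 311 @ $7.75 = $3,331.55

Ending inventory = $3,331.55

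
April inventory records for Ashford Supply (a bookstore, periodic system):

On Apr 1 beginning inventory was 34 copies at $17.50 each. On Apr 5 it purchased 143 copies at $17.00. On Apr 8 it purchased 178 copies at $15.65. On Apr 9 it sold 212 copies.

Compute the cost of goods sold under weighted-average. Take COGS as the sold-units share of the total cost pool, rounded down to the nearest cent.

Apr 9, sell 212: 212/355 × $5,811.70 → $3,470.64
Ending inventory (cost pool remaining) = $2,341.06

COGS = $3,470.64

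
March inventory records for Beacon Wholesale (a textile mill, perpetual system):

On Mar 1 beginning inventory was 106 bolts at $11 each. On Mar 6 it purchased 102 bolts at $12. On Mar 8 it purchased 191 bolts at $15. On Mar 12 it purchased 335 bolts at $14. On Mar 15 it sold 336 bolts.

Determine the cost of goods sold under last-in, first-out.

Mar 15, 336 sold [LIFO — newest first]: 335 @ $14 + 1 @ $15 = $4,705
Ending inventory: 106 @ $11 + 102 @ $12 + 190 @ $15 = $5,240

COGS = $4,705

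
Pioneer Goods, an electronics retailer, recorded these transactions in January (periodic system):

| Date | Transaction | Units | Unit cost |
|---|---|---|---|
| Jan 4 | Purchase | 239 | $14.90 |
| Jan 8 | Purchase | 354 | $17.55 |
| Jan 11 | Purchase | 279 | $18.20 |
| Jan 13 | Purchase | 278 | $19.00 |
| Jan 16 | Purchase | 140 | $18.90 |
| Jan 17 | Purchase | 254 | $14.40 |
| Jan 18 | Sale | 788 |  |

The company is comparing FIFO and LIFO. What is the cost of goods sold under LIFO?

COGS = $13,696.80

FIFO COGS: 239 @ $14.90 + 354 @ $17.55 + 195 @ $18.20 = $13,322.80
LIFO COGS: 254 @ $14.40 + 140 @ $18.90 + 278 @ $19.00 + 116 @ $18.20 = $13,696.80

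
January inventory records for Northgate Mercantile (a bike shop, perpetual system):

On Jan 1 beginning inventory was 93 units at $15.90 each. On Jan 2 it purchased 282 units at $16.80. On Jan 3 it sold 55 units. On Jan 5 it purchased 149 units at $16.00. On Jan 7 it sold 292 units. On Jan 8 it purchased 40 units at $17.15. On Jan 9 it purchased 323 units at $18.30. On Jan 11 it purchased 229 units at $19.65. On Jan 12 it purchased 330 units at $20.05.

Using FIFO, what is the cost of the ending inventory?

Jan 3, 55 sold [FIFO — oldest first]: 55 @ $15.90 = $874.50
Jan 7, 292 sold [FIFO — oldest first]: 38 @ $15.90 + 254 @ $16.80 = $4,871.40
Total COGS = $874.50 + $4,871.40 = $5,745.90
Ending inventory: 28 @ $16.80 + 149 @ $16.00 + 40 @ $17.15 + 323 @ $18.30 + 229 @ $19.65 + 330 @ $20.05 = $20,567.65
Check: goods available $26,313.55 = COGS $5,745.90 + ending $20,567.65

Ending inventory = $20,567.65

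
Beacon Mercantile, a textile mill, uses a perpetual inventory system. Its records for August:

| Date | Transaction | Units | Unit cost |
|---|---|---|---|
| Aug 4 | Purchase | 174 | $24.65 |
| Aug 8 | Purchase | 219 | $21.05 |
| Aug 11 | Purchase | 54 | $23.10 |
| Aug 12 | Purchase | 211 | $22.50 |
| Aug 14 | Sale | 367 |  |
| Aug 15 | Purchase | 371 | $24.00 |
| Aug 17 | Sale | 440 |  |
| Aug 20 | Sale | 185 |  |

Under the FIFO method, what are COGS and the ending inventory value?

COGS = $22,909.95; ending inventory = $888.00

Aug 14, 367 sold [FIFO — oldest first]: 174 @ $24.65 + 193 @ $21.05 = $8,351.75
Aug 17, 440 sold [FIFO — oldest first]: 26 @ $21.05 + 54 @ $23.10 + 211 @ $22.50 + 149 @ $24.00 = $10,118.20
Aug 20, 185 sold [FIFO — oldest first]: 185 @ $24.00 = $4,440.00
Total COGS = $8,351.75 + $10,118.20 + $4,440.00 = $22,909.95
Ending inventory: 37 @ $24.00 = $888.00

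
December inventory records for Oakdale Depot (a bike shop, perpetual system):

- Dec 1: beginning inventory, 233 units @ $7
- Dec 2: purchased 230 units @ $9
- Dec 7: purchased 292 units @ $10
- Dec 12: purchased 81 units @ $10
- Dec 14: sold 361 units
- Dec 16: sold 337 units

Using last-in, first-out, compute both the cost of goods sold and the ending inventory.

Dec 14, 361 sold [LIFO — newest first]: 81 @ $10 + 280 @ $10 = $3,610
Dec 16, 337 sold [LIFO — newest first]: 12 @ $10 + 230 @ $9 + 95 @ $7 = $2,855
Total COGS = $3,610 + $2,855 = $6,465
Ending inventory: 138 @ $7 = $966

COGS = $6,465; ending inventory = $966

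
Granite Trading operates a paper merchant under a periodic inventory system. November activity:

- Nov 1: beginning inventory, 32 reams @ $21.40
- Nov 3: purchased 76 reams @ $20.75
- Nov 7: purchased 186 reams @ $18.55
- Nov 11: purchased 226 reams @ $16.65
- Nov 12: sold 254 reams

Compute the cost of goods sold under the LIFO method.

COGS = $4,282.30

Nov 12, 254 sold [LIFO — newest first]: 226 @ $16.65 + 28 @ $18.55 = $4,282.30
Ending inventory: 32 @ $21.40 + 76 @ $20.75 + 158 @ $18.55 = $5,192.70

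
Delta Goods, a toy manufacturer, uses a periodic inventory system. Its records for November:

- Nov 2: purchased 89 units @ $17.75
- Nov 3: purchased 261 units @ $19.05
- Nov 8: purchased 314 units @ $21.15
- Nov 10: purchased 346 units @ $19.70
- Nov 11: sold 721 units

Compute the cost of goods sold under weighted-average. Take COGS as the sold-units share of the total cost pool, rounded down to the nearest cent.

COGS = $14,283.72

Nov 11, sell 721: 721/1010 × $20,009.10 → $14,283.72
Ending inventory (cost pool remaining) = $5,725.38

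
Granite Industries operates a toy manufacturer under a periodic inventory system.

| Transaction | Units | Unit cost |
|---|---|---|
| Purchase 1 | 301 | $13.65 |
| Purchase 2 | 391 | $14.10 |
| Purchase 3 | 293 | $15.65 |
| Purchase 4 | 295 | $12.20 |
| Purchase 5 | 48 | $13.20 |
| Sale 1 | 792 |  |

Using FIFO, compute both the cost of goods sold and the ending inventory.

COGS = $11,186.75; ending inventory = $7,253.05

Sale 1 (792) [FIFO — oldest first]: 301 @ $13.65 + 391 @ $14.10 + 100 @ $15.65 = $11,186.75
Ending inventory: 193 @ $15.65 + 295 @ $12.20 + 48 @ $13.20 = $7,253.05
Check: goods available $18,439.80 = COGS $11,186.75 + ending $7,253.05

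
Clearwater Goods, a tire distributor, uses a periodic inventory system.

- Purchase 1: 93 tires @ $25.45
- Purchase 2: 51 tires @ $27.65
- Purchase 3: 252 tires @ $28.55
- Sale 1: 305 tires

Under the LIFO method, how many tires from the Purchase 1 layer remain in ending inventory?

Sale 1 (305) [LIFO — newest first]: 252 @ $28.55 + 51 @ $27.65 + 2 @ $25.45 = $8,655.65
Ending inventory: 91 @ $25.45 = $2,315.95
Check: goods available $10,971.60 = COGS $8,655.65 + ending $2,315.95

91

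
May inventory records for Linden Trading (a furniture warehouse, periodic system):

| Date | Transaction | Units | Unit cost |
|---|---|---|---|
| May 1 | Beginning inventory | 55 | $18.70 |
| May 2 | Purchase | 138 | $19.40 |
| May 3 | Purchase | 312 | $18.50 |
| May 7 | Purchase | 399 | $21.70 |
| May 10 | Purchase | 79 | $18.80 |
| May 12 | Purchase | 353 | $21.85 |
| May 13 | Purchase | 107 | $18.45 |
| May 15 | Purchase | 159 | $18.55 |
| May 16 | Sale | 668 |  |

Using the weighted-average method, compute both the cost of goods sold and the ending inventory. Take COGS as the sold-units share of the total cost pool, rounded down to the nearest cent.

COGS = $13,450.83; ending inventory = $18,807.02

May 16, sell 668: 668/1602 × $32,257.85 → $13,450.83
Ending inventory (cost pool remaining) = $18,807.02
Check: goods available $32,257.85 = COGS $13,450.83 + ending $18,807.02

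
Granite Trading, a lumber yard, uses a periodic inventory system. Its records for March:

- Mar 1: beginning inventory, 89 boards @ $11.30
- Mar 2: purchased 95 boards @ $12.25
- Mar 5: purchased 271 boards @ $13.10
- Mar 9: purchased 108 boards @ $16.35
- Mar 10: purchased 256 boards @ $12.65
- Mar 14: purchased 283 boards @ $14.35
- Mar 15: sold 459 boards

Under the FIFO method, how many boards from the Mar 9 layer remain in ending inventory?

Mar 15, 459 sold [FIFO — oldest first]: 89 @ $11.30 + 95 @ $12.25 + 271 @ $13.10 + 4 @ $16.35 = $5,784.95
Ending inventory: 104 @ $16.35 + 256 @ $12.65 + 283 @ $14.35 = $8,999.85

104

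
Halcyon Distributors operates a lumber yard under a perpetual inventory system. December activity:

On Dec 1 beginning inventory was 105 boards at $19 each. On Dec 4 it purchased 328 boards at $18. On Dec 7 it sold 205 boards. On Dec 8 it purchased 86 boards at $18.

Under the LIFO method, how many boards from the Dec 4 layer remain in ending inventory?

Dec 7, 205 sold [LIFO — newest first]: 205 @ $18 = $3,690
Ending inventory: 105 @ $19 + 123 @ $18 + 86 @ $18 = $5,757

123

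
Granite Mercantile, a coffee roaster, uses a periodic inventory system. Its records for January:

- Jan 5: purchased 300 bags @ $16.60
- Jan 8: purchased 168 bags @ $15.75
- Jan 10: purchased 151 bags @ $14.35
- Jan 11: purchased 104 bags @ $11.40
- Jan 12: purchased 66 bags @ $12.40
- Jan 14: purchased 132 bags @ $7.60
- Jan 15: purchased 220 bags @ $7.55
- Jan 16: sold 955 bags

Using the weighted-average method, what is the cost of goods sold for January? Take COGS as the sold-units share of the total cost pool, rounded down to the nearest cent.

COGS = $12,103.68

Jan 16, sell 955: 955/1141 × $14,461.05 → $12,103.68
Ending inventory (cost pool remaining) = $2,357.37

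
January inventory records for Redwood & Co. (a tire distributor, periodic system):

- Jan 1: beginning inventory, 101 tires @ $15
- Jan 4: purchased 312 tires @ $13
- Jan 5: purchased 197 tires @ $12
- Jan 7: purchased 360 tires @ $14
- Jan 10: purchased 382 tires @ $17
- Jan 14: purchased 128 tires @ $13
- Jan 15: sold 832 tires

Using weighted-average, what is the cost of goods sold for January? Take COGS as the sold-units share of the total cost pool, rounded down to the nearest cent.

Jan 15, sell 832: 832/1480 × $21,133.00 → $11,880.17
Ending inventory (cost pool remaining) = $9,252.83

COGS = $11,880.17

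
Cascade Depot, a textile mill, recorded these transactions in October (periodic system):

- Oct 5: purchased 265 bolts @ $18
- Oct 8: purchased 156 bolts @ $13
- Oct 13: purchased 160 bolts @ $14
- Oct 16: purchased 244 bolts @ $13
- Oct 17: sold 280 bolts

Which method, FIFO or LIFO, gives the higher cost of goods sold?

FIFO

FIFO COGS: 265 @ $18 + 15 @ $13 = $4,965
LIFO COGS: 244 @ $13 + 36 @ $14 = $3,676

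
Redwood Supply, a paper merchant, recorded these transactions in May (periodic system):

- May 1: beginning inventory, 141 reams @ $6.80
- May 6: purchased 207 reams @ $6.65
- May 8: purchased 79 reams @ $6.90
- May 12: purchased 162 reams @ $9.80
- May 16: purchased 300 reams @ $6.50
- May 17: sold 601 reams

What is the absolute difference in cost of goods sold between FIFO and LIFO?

FIFO COGS: 141 @ $6.80 + 207 @ $6.65 + 79 @ $6.90 + 162 @ $9.80 + 12 @ $6.50 = $4,546.05
LIFO COGS: 300 @ $6.50 + 162 @ $9.80 + 79 @ $6.90 + 60 @ $6.65 = $4,481.70
Difference = |$4,546.05 − $4,481.70| = $64.35

$64.35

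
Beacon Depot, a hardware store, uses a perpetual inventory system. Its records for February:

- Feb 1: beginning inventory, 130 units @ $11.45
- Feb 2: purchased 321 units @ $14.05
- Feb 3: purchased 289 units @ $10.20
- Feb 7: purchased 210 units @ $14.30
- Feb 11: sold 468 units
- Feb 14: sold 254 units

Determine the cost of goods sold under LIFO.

COGS = $9,083.95

Feb 11, 468 sold [LIFO — newest first]: 210 @ $14.30 + 258 @ $10.20 = $5,634.60
Feb 14, 254 sold [LIFO — newest first]: 31 @ $10.20 + 223 @ $14.05 = $3,449.35
Total COGS = $5,634.60 + $3,449.35 = $9,083.95
Ending inventory: 130 @ $11.45 + 98 @ $14.05 = $2,865.40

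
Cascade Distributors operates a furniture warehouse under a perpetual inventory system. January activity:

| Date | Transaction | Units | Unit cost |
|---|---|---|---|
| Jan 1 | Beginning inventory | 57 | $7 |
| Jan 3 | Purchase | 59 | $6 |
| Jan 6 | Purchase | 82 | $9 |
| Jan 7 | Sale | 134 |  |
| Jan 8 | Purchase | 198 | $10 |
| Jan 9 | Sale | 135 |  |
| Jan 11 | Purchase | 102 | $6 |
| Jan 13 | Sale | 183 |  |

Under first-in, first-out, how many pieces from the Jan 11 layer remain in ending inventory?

Jan 7, 134 sold [FIFO — oldest first]: 57 @ $7 + 59 @ $6 + 18 @ $9 = $915
Jan 9, 135 sold [FIFO — oldest first]: 64 @ $9 + 71 @ $10 = $1,286
Jan 13, 183 sold [FIFO — oldest first]: 127 @ $10 + 56 @ $6 = $1,606
Total COGS = $915 + $1,286 + $1,606 = $3,807
Ending inventory: 46 @ $6 = $276

46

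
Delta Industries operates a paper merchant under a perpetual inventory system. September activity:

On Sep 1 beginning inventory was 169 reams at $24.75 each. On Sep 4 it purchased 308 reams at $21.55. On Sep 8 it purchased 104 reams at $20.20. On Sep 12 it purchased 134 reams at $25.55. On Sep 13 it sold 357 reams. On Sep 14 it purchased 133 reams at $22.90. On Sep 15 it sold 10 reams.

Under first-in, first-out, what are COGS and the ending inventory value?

Sep 13, 357 sold [FIFO — oldest first]: 169 @ $24.75 + 188 @ $21.55 = $8,234.15
Sep 15, 10 sold [FIFO — oldest first]: 10 @ $21.55 = $215.50
Total COGS = $8,234.15 + $215.50 = $8,449.65
Ending inventory: 110 @ $21.55 + 104 @ $20.20 + 134 @ $25.55 + 133 @ $22.90 = $10,940.70
Check: goods available $19,390.35 = COGS $8,449.65 + ending $10,940.70

COGS = $8,449.65; ending inventory = $10,940.70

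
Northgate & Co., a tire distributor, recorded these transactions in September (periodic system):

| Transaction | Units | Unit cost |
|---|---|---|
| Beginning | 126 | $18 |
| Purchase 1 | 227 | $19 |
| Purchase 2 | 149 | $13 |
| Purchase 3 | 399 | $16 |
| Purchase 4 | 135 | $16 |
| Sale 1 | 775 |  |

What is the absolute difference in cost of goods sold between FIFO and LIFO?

$657

FIFO COGS: 126 @ $18 + 227 @ $19 + 149 @ $13 + 273 @ $16 = $12,886
LIFO COGS: 135 @ $16 + 399 @ $16 + 149 @ $13 + 92 @ $19 = $12,229
Difference = |$12,886 − $12,229| = $657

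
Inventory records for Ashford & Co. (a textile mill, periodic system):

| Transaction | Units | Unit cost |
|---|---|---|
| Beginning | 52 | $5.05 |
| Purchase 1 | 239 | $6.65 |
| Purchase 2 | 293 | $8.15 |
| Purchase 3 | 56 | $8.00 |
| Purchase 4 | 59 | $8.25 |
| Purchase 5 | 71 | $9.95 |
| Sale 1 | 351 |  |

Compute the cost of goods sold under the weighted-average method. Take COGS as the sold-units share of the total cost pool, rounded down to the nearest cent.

COGS = $2,680.86

Sale 1, sell 351: 351/770 × $5,881.10 → $2,680.86
Ending inventory (cost pool remaining) = $3,200.24
Check: goods available $5,881.10 = COGS $2,680.86 + ending $3,200.24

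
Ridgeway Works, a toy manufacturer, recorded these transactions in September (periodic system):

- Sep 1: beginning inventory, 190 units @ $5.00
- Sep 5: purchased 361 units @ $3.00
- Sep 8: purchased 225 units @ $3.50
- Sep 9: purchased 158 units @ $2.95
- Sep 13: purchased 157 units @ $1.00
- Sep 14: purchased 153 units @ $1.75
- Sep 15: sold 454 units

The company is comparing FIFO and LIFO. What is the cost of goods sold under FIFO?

FIFO COGS: 190 @ $5.00 + 264 @ $3.00 = $1,742.00
LIFO COGS: 153 @ $1.75 + 157 @ $1.00 + 144 @ $2.95 = $849.55

COGS = $1,742.00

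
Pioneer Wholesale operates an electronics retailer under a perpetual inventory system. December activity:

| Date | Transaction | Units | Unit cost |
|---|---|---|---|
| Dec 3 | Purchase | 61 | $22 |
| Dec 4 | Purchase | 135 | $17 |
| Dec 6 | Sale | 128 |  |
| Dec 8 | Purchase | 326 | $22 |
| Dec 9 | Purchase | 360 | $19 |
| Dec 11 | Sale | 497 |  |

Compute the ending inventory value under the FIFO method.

Dec 6, 128 sold [FIFO — oldest first]: 61 @ $22 + 67 @ $17 = $2,481
Dec 11, 497 sold [FIFO — oldest first]: 68 @ $17 + 326 @ $22 + 103 @ $19 = $10,285
Total COGS = $2,481 + $10,285 = $12,766
Ending inventory: 257 @ $19 = $4,883
Check: goods available $17,649 = COGS $12,766 + ending $4,883

Ending inventory = $4,883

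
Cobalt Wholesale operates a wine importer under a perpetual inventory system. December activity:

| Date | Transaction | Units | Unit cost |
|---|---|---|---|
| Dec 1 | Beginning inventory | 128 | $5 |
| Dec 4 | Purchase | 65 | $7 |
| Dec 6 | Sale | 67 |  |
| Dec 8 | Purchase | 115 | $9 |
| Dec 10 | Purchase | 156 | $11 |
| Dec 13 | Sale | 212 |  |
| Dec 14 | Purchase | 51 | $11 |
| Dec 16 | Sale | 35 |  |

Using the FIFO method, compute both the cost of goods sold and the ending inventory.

Dec 6, 67 sold [FIFO — oldest first]: 67 @ $5 = $335
Dec 13, 212 sold [FIFO — oldest first]: 61 @ $5 + 65 @ $7 + 86 @ $9 = $1,534
Dec 16, 35 sold [FIFO — oldest first]: 29 @ $9 + 6 @ $11 = $327
Total COGS = $335 + $1,534 + $327 = $2,196
Ending inventory: 150 @ $11 + 51 @ $11 = $2,211
Check: goods available $4,407 = COGS $2,196 + ending $2,211

COGS = $2,196; ending inventory = $2,211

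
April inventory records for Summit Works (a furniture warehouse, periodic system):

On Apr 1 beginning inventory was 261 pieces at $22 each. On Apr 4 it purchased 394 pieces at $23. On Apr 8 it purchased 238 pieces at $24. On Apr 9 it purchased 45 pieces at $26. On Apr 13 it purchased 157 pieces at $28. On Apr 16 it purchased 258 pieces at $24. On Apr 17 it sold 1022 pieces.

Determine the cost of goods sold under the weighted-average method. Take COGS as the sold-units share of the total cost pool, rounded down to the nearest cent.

Apr 17, sell 1022: 1022/1353 × $32,274.00 → $24,378.43
Ending inventory (cost pool remaining) = $7,895.57

COGS = $24,378.43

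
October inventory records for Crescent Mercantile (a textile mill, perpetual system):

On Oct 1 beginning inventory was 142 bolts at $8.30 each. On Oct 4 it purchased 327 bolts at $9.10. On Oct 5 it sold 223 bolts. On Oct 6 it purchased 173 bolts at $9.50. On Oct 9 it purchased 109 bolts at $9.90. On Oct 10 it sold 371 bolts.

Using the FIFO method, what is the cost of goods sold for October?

Oct 5, 223 sold [FIFO — oldest first]: 142 @ $8.30 + 81 @ $9.10 = $1,915.70
Oct 10, 371 sold [FIFO — oldest first]: 246 @ $9.10 + 125 @ $9.50 = $3,426.10
Total COGS = $1,915.70 + $3,426.10 = $5,341.80
Ending inventory: 48 @ $9.50 + 109 @ $9.90 = $1,535.10

COGS = $5,341.80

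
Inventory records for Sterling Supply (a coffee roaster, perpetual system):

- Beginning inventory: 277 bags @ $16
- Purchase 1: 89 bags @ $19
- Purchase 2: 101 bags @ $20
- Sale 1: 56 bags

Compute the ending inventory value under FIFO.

Sale 1 (56) [FIFO — oldest first]: 56 @ $16 = $896
Ending inventory: 221 @ $16 + 89 @ $19 + 101 @ $20 = $7,247
Check: goods available $8,143 = COGS $896 + ending $7,247

Ending inventory = $7,247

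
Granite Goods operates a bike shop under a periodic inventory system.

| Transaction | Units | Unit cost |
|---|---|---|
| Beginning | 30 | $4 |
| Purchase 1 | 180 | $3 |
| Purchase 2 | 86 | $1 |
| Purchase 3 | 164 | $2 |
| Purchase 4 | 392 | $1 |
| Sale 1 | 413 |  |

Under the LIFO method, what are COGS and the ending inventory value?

COGS = $434; ending inventory = $1,032

Sale 1 (413) [LIFO — newest first]: 392 @ $1 + 21 @ $2 = $434
Ending inventory: 30 @ $4 + 180 @ $3 + 86 @ $1 + 143 @ $2 = $1,032
Check: goods available $1,466 = COGS $434 + ending $1,032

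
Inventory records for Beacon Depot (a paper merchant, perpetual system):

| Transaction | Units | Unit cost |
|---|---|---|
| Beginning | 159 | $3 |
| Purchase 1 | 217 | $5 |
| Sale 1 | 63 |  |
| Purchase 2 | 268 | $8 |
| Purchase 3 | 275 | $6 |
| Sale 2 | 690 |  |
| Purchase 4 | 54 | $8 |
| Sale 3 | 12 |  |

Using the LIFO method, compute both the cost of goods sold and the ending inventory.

COGS = $4,940; ending inventory = $848

Sale 1 (63) [LIFO — newest first]: 63 @ $5 = $315
Sale 2 (690) [LIFO — newest first]: 275 @ $6 + 268 @ $8 + 147 @ $5 = $4,529
Sale 3 (12) [LIFO — newest first]: 12 @ $8 = $96
Total COGS = $315 + $4,529 + $96 = $4,940
Ending inventory: 159 @ $3 + 7 @ $5 + 42 @ $8 = $848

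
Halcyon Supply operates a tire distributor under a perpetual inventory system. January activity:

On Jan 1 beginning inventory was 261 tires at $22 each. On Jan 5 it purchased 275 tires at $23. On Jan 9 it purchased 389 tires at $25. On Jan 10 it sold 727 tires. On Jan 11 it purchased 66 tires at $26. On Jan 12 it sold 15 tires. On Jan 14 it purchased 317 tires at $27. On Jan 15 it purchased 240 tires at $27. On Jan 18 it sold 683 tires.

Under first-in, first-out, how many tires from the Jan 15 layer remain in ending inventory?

Jan 10, 727 sold [FIFO — oldest first]: 261 @ $22 + 275 @ $23 + 191 @ $25 = $16,842
Jan 12, 15 sold [FIFO — oldest first]: 15 @ $25 = $375
Jan 18, 683 sold [FIFO — oldest first]: 183 @ $25 + 66 @ $26 + 317 @ $27 + 117 @ $27 = $18,009
Total COGS = $16,842 + $375 + $18,009 = $35,226
Ending inventory: 123 @ $27 = $3,321

123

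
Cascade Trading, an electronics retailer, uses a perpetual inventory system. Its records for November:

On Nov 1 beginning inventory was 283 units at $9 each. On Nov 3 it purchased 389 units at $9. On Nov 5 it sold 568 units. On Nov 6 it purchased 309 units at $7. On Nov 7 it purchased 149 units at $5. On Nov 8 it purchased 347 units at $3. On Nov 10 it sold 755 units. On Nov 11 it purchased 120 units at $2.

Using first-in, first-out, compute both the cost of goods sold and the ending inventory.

Nov 5, 568 sold [FIFO — oldest first]: 283 @ $9 + 285 @ $9 = $5,112
Nov 10, 755 sold [FIFO — oldest first]: 104 @ $9 + 309 @ $7 + 149 @ $5 + 193 @ $3 = $4,423
Total COGS = $5,112 + $4,423 = $9,535
Ending inventory: 154 @ $3 + 120 @ $2 = $702

COGS = $9,535; ending inventory = $702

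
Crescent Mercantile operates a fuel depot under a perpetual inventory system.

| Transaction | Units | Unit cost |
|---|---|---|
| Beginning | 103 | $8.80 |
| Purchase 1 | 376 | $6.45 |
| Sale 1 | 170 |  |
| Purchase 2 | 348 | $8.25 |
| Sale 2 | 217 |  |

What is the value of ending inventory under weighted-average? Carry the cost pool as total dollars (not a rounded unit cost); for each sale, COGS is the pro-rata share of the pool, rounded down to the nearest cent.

After Beginning: 103 on hand, pool $906.40 (≈ $8.8000 each)
After Purchase 1: 479 on hand, pool $3,331.60 (≈ $6.9553 each)
Sale 1, sell 170: 170/479 × $3,331.60 → $1,182.40
After Purchase 2: 657 on hand, pool $5,020.20 (≈ $7.6411 each)
Sale 2, sell 217: 217/657 × $5,020.20 → $1,658.11
Total COGS = $1,182.40 + $1,658.11 = $2,840.51
Ending inventory (cost pool remaining) = $3,362.09

Ending inventory = $3,362.09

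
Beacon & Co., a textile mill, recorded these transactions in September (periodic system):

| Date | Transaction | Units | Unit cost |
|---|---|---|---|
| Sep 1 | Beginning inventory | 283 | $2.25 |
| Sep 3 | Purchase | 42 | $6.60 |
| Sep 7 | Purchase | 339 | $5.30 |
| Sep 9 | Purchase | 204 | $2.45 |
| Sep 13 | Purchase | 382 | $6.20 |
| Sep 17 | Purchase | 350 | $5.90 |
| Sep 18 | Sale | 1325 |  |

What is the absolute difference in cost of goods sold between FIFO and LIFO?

$1,003.75

FIFO COGS: 283 @ $2.25 + 42 @ $6.60 + 339 @ $5.30 + 204 @ $2.45 + 382 @ $6.20 + 75 @ $5.90 = $6,021.35
LIFO COGS: 350 @ $5.90 + 382 @ $6.20 + 204 @ $2.45 + 339 @ $5.30 + 42 @ $6.60 + 8 @ $2.25 = $7,025.10
Difference = |$6,021.35 − $7,025.10| = $1,003.75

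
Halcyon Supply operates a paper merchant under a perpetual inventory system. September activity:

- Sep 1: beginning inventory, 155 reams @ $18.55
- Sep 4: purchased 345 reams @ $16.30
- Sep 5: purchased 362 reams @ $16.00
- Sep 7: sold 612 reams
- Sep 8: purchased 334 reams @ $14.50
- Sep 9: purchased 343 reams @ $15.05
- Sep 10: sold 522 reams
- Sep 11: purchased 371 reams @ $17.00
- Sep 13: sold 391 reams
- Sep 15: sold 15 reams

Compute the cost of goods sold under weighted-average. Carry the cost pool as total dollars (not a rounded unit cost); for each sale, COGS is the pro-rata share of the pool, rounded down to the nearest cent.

After Sep 1: 155 on hand, pool $2,875.25 (≈ $18.5500 each)
After Sep 4: 500 on hand, pool $8,498.75 (≈ $16.9975 each)
After Sep 5: 862 on hand, pool $14,290.75 (≈ $16.5786 each)
Sep 7, sell 612: 612/862 × $14,290.75 → $10,146.10
After Sep 8: 584 on hand, pool $8,987.65 (≈ $15.3898 each)
After Sep 9: 927 on hand, pool $14,149.80 (≈ $15.2641 each)
Sep 10, sell 522: 522/927 × $14,149.80 → $7,967.84
After Sep 11: 776 on hand, pool $12,488.96 (≈ $16.0940 each)
Sep 13, sell 391: 391/776 × $12,488.96 → $6,292.76
Sep 15, sell 15: 15/385 × $6,196.20 → $241.41
Total COGS = $10,146.10 + $7,967.84 + $6,292.76 + $241.41 = $24,648.11
Ending inventory (cost pool remaining) = $5,954.79

COGS = $24,648.11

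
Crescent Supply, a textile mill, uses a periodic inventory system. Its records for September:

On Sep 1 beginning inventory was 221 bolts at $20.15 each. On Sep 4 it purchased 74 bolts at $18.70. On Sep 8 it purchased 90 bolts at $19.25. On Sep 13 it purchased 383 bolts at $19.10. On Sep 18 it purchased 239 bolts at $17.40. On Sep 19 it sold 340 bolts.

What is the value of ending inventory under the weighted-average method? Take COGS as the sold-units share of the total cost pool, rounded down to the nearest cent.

Ending inventory = $12,613.62

Sep 19, sell 340: 340/1007 × $19,043.35 → $6,429.73
Ending inventory (cost pool remaining) = $12,613.62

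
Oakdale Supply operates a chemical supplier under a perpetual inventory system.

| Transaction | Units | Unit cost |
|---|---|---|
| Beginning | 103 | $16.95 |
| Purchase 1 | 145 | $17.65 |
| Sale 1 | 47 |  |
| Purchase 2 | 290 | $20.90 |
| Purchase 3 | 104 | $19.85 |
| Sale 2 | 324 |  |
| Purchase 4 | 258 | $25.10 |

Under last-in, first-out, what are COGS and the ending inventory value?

Sale 1 (47) [LIFO — newest first]: 47 @ $17.65 = $829.55
Sale 2 (324) [LIFO — newest first]: 104 @ $19.85 + 220 @ $20.90 = $6,662.40
Total COGS = $829.55 + $6,662.40 = $7,491.95
Ending inventory: 103 @ $16.95 + 98 @ $17.65 + 70 @ $20.90 + 258 @ $25.10 = $11,414.35
Check: goods available $18,906.30 = COGS $7,491.95 + ending $11,414.35

COGS = $7,491.95; ending inventory = $11,414.35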